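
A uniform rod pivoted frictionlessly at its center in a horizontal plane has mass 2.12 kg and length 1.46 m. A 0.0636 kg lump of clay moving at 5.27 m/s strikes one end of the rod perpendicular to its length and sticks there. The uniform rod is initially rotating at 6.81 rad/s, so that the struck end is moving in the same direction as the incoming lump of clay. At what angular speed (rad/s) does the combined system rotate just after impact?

|ω_f| ≈ 6.84 rad/s

The axle reaction passes through the pivot and exerts no torque about it; angular momentum about the pivot is conserved through the impact.
I_p = (1/12)(2.12)(1.46)² = 0.3766 kg·m². Taking the sense of the lump of clay's angular momentum as positive, L_{lump} = m v R = (0.0636)(5.27)(1.46/2) = 0.2447 kg·m²/s.
L_i = +I_p ω_p + m v R = +(0.3766)(6.81) + 0.2447 = 2.809 kg·m²/s.
After sticking, I_f = I_p + m R² = 0.3766 + (0.0636)(1.46/2)² = 0.4105 kg·m².
ω_f = L_i / I_f = 2.809 / 0.4105 = 6.844 rad/s.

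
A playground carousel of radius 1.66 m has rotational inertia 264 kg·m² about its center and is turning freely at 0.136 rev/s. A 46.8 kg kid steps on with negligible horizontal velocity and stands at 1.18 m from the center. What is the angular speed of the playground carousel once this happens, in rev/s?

ω_f ≈ 0.109 rev/s

The added mass arrives with no angular momentum about the center, and any external torque about the center is negligible, so the system's angular momentum is conserved.
Added inertia Σmr² = (46.8)(1.18)² = 65.16 kg·m²; I_f = 264.0 + 65.16 = 329.2 kg·m².
ω_f = I_p ω_i / I_f = (264.0)(0.136) / 329.2 = 0.1091 rev/s.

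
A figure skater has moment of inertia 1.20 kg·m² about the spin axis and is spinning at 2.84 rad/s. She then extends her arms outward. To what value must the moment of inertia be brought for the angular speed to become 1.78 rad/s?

Angular momentum about the spin axis is conserved since the torque about it is zero.
I₂ = I₁ω₁ / ω₂ = (1.20)(2.84) / (1.78) = 1.915 kg·m².

I₂ ≈ 1.91 kg·m²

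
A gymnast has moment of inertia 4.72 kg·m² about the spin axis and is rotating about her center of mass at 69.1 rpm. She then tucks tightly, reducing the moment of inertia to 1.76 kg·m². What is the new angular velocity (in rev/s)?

ω₂ ≈ 3.09 rev/s

Angular momentum about the spin axis is conserved since the torque about it is zero.
ω₂ = I₁ω₁ / I₂ = (4.720)(69.1 rpm) / (1.760) = 185.3 rpm = 3.089 rev/s.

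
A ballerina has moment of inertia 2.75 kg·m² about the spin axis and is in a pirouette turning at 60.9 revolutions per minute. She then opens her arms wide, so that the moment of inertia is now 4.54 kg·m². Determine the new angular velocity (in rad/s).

With no external torque about the axis, L is conserved: I₁ω₁ = I₂ω₂.
ω₂ = I₁ω₁ / I₂ = (2.750)(60.9 rpm) / (4.540) = 36.89 rpm = 3.863 rad/s.

ω₂ ≈ 3.86 rad/s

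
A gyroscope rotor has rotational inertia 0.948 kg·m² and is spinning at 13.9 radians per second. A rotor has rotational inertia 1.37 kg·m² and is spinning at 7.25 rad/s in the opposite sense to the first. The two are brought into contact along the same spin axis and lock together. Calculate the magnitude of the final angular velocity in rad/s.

No external torque acts about the common axis, so total angular momentum is conserved.
Taking A's sense as positive: L = (0.9480)(13.9) − (1.370)(7.25) = 3.245 kg·m²·rad/s.
Combined I = 0.9480 + 1.370 = 2.318 kg·m².
ω_f = L / I = 3.245 / 2.318 = 1.400 rad/s.

|ω_f| ≈ 1.40 rad/s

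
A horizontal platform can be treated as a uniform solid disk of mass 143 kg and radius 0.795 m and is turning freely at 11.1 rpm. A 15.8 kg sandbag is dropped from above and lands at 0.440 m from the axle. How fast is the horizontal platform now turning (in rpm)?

The added mass arrives with no angular momentum about the axle, and any external torque about the axle is negligible, so the system's angular momentum is conserved.
I_p = ½(143)(0.795)² = 45.19 kg·m².
Added inertia Σmr² = (15.8)(0.440)² = 3.059 kg·m²; I_f = 45.19 + 3.059 = 48.25 kg·m².
ω_f = I_p ω_i / I_f = (45.19)(11.1) / 48.25 = 10.40 rpm.

ω_f ≈ 10.4 rpm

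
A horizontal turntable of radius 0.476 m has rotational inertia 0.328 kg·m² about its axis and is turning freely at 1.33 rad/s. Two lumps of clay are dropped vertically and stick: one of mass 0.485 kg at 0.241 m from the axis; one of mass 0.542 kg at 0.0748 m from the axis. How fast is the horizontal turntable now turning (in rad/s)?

ω_f ≈ 1.21 rad/s

The added mass arrives with no angular momentum about the axis, and any external torque about the axis is negligible, so the system's angular momentum is conserved.
Added inertia Σmr² = (0.485)(0.241)² + (0.542)(0.0748)² = 0.03120 kg·m²; I_f = 0.3280 + 0.03120 = 0.3592 kg·m².
ω_f = I_p ω_i / I_f = (0.3280)(1.33) / 0.3592 = 1.214 rad/s.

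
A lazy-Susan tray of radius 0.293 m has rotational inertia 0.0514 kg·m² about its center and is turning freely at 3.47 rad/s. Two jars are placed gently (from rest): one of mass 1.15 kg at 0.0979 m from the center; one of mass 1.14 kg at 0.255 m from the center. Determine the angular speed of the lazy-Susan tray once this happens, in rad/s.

No external torque acts about the center; L_before = L_after.
Added inertia Σmr² = (1.15)(0.0979)² + (1.14)(0.255)² = 0.08515 kg·m²; I_f = 0.05140 + 0.08515 = 0.1366 kg·m².
ω_f = I_p ω_i / I_f = (0.05140)(3.47) / 0.1366 = 1.306 rad/s.

ω_f ≈ 1.31 rad/s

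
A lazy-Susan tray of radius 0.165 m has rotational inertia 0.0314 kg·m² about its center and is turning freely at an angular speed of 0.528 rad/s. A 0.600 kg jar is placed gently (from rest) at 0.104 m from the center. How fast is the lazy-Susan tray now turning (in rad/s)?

ω_f ≈ 0.438 rad/s

No external torque acts about the center; L_before = L_after.
Added inertia Σmr² = (0.600)(0.104)² = 0.006490 kg·m²; I_f = 0.03140 + 0.006490 = 0.03789 kg·m².
ω_f = I_p ω_i / I_f = (0.03140)(0.528) / 0.03789 = 0.4376 rad/s.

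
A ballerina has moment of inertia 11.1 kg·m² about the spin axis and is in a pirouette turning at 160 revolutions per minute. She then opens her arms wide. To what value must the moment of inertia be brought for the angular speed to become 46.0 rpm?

No external torque acts about the spin axis, so angular momentum is conserved.
I₂ = I₁ω₁ / ω₂ = (11.1)(160) / (46.0) = 38.61 kg·m².

I₂ ≈ 38.6 kg·m²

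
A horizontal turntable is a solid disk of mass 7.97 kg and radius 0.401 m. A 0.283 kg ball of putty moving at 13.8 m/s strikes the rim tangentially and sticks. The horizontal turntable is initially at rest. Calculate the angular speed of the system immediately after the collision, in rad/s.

|ω_f| ≈ 2.28 rad/s

The axle reaction passes through the axle and exerts no torque about it; angular momentum about the axle is conserved through the impact.
I_p = ½(7.97)(0.401)² = 0.6408 kg·m². Taking the sense of the ball of putty's angular momentum as positive, L_{ball} = m v R = (0.283)(13.8)(0.401) = 1.566 kg·m²/s.
L_i = 0 + 1.566 = 1.566 kg·m²/s.
After sticking, I_f = I_p + m R² = 0.6408 + (0.283)(0.401)² = 0.6863 kg·m².
ω_f = L_i / I_f = 1.566 / 0.6863 = 2.282 rad/s.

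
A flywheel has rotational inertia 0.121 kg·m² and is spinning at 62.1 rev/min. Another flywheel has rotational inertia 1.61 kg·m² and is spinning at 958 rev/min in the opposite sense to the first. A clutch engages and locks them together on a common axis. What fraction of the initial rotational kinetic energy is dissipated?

fraction ≈ 0.0792

No external torque acts about the common axis, so total angular momentum is conserved.
Taking A's sense as positive: L = (0.1210)(62.1) − (1.610)(958) = -1535 kg·m²·rpm.
Combined I = 0.1210 + 1.610 = 1.731 kg·m².
ω_f = L / I = -1535 / 1.731 = -886.7 rpm.
KE_i = ½ΣIω² = 8104 J; KE_f = ½(1.731)(92.85)² = 7462 J.
Fraction dissipated = (KE_i − KE_f)/KE_i = 0.07923.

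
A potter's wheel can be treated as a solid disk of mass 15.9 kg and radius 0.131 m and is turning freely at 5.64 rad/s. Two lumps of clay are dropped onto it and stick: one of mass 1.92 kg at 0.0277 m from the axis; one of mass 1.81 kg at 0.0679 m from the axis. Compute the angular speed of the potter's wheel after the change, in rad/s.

No external torque acts about the axis; L_before = L_after.
I_p = ½(15.9)(0.131)² = 0.1364 kg·m².
Added inertia Σmr² = (1.92)(0.0277)² + (1.81)(0.0679)² = 0.009818 kg·m²; I_f = 0.1364 + 0.009818 = 0.1462 kg·m².
ω_f = I_p ω_i / I_f = (0.1364)(5.64) / 0.1462 = 5.261 rad/s.

ω_f ≈ 5.26 rad/s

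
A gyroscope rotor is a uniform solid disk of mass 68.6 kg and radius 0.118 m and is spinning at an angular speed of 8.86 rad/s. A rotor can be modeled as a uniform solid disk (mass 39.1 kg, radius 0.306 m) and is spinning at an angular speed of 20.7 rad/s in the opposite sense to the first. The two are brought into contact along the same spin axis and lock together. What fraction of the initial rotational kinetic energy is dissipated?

The coupling torques are internal; angular momentum about the shared axis is conserved.
Moments of inertia: I_A = ½(68.6)(0.118)² = 0.4776 kg·m²; I_B = ½(39.1)(0.306)² = 1.831 kg·m².
Taking A's sense as positive: L = (0.4776)(8.86) − (1.831)(20.7) = -33.66 kg·m²·rad/s.
Combined I = 0.4776 + 1.831 = 2.308 kg·m².
ω_f = L / I = -33.66 / 2.308 = -14.58 rad/s.
KE_i = ½ΣIω² = 410.9 J; KE_f = ½(2.308)(14.58)² = 245.5 J.
Fraction dissipated = (KE_i − KE_f)/KE_i = 0.4027.

fraction ≈ 0.403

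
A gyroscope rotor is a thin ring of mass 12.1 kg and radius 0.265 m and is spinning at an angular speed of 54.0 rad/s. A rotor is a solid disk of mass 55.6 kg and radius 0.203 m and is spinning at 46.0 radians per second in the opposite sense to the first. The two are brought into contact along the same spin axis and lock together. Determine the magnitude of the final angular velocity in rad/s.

|ω_f| ≈ 3.41 rad/s

No external torque acts about the common axis, so total angular momentum is conserved.
Moments of inertia: I_A = (12.1)(0.265)² = 0.8497 kg·m²; I_B = ½(55.6)(0.203)² = 1.146 kg·m².
Taking A's sense as positive: L = (0.8497)(54.0) − (1.146)(46.0) = -6.813 kg·m²·rad/s.
Combined I = 0.8497 + 1.146 = 1.995 kg·m².
ω_f = L / I = -6.813 / 1.995 = -3.414 rad/s.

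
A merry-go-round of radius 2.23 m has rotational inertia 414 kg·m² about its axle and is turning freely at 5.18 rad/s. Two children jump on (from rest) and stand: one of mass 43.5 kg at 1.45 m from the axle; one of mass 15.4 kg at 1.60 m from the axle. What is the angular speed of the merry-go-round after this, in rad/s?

ω_f ≈ 3.94 rad/s

No external torque acts about the axle; L_before = L_after.
Added inertia Σmr² = (43.5)(1.45)² + (15.4)(1.60)² = 130.9 kg·m²; I_f = 414.0 + 130.9 = 544.9 kg·m².
ω_f = I_p ω_i / I_f = (414.0)(5.18) / 544.9 = 3.936 rad/s.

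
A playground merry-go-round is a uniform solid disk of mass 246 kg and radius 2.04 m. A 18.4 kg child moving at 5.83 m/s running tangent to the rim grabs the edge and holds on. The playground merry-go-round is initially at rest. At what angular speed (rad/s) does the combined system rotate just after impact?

The axle reaction passes through the axle and exerts no torque about it; angular momentum about the axle is conserved through the impact.
I_p = ½(246)(2.04)² = 511.9 kg·m². Taking the sense of the child's angular momentum as positive, L_{child} = m v R = (18.4)(5.83)(2.04) = 218.8 kg·m²/s.
L_i = 0 + 218.8 = 218.8 kg·m²/s.
After sticking, I_f = I_p + m R² = 511.9 + (18.4)(2.04)² = 588.5 kg·m².
ω_f = L_i / I_f = 218.8 / 588.5 = 0.3719 rad/s.

|ω_f| ≈ 0.372 rad/s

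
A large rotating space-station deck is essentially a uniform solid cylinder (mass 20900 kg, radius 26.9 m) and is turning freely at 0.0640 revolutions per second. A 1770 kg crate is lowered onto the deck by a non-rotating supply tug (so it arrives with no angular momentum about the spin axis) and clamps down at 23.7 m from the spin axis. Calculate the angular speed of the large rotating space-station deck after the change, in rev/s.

ω_f ≈ 0.0566 rev/s

The added mass arrives with no angular momentum about the spin axis, and any external torque about the spin axis is negligible, so the system's angular momentum is conserved.
I_p = ½(20900)(26.9)² = 7.562e+06 kg·m².
Added inertia Σmr² = (1770)(23.7)² = 9.942e+05 kg·m²; I_f = 7.562e+06 + 9.942e+05 = 8.556e+06 kg·m².
ω_f = I_p ω_i / I_f = (7.562e+06)(0.0640) / 8.556e+06 = 0.05656 rev/s.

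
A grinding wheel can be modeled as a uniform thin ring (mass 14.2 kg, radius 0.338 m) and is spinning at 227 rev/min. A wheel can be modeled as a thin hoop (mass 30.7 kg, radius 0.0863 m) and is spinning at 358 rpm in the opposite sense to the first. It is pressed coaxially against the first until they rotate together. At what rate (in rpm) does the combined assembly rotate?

|ω_f| ≈ 155 rpm

No external torque acts about the common axis, so total angular momentum is conserved.
Moments of inertia: I_A = (14.2)(0.338)² = 1.622 kg·m²; I_B = (30.7)(0.0863)² = 0.2286 kg·m².
Taking A's sense as positive: L = (1.622)(227) − (0.2286)(358) = 286.4 kg·m²·rpm.
Combined I = 1.622 + 0.2286 = 1.851 kg·m².
ω_f = L / I = 286.4 / 1.851 = 154.7 rpm.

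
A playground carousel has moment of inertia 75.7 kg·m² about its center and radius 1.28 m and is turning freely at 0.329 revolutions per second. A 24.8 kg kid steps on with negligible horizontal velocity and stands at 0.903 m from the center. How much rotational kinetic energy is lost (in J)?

energy lost ≈ 34.1 J

The added mass arrives with no angular momentum about the center, and any external torque about the center is negligible, so the system's angular momentum is conserved.
Added inertia Σmr² = (24.8)(0.903)² = 20.22 kg·m²; I_f = 75.70 + 20.22 = 95.92 kg·m².
ω_f = I_p ω_i / I_f = (75.70)(0.329) / 95.92 = 0.2596 rev/s.
KE_i = ½(75.70)(2.067 rad/s)² = 161.7 J; KE_f = ½(95.92)(1.631)² = 127.6 J.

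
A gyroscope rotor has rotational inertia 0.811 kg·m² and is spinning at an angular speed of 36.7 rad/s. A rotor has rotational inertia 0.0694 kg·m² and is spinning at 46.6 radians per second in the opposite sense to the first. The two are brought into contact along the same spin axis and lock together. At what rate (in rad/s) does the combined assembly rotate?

No external torque acts about the common axis, so total angular momentum is conserved.
Taking A's sense as positive: L = (0.8110)(36.7) − (0.06940)(46.6) = 26.53 kg·m²·rad/s.
Combined I = 0.8110 + 0.06940 = 0.8804 kg·m².
ω_f = L / I = 26.53 / 0.8804 = 30.13 rad/s.

|ω_f| ≈ 30.1 rad/s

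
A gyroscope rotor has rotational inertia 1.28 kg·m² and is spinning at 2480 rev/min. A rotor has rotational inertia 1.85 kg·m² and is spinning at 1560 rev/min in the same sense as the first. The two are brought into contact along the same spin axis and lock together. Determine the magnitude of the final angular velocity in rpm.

No external torque acts about the common axis, so total angular momentum is conserved.
Taking A's sense as positive: L = (1.280)(2480) + (1.850)(1560) = 6060 kg·m²·rpm.
Combined I = 1.280 + 1.850 = 3.130 kg·m².
ω_f = L / I = 6060 / 3.130 = 1936 rpm.

|ω_f| ≈ 1940 rpm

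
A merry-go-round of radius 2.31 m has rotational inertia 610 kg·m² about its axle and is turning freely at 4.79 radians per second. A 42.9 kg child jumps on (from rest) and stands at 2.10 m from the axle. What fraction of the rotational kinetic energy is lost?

fraction ≈ 0.237

The added mass arrives with no angular momentum about the axle, and any external torque about the axle is negligible, so the system's angular momentum is conserved.
Added inertia Σmr² = (42.9)(2.10)² = 189.2 kg·m²; I_f = 610.0 + 189.2 = 799.2 kg·m².
ω_f = I_p ω_i / I_f = (610.0)(4.79) / 799.2 = 3.656 rad/s.
KE_i = ½(610.0)(4.790 rad/s)² = 6998 J; KE_f = ½(799.2)(3.656)² = 5341 J.
Fraction lost = 0.2367.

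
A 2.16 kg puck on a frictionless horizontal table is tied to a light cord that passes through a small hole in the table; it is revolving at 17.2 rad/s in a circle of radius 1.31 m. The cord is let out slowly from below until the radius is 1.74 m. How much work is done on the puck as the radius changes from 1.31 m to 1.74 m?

No torque about the axis ⇒ m r₁² ω₁ = m r₂² ω₂.
ω₂ = ω₁ (r₁/r₂)² = (17.2)(1.31/1.74)² = 9.749 rad/s.
W = ΔKE = ½m(v₂² − v₁²) = -237.5 J.

W ≈ -238 J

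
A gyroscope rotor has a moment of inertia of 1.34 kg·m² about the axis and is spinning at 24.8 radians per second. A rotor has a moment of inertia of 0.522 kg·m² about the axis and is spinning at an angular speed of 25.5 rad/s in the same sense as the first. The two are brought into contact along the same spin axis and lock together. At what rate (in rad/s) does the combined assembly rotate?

|ω_f| ≈ 25.0 rad/s

The coupling torques are internal; angular momentum about the shared axis is conserved.
Taking A's sense as positive: L = (1.340)(24.8) + (0.5220)(25.5) = 46.54 kg·m²·rad/s.
Combined I = 1.340 + 0.5220 = 1.862 kg·m².
ω_f = L / I = 46.54 / 1.862 = 25.00 rad/s.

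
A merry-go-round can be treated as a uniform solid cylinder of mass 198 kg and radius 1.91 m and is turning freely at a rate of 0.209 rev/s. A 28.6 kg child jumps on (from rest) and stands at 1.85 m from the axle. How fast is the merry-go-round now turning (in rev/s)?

The added mass arrives with no angular momentum about the axle, and any external torque about the axle is negligible, so the system's angular momentum is conserved.
I_p = ½(198)(1.91)² = 361.2 kg·m².
Added inertia Σmr² = (28.6)(1.85)² = 97.88 kg·m²; I_f = 361.2 + 97.88 = 459.0 kg·m².
ω_f = I_p ω_i / I_f = (361.2)(0.209) / 459.0 = 0.1644 rev/s.

ω_f ≈ 0.164 rev/s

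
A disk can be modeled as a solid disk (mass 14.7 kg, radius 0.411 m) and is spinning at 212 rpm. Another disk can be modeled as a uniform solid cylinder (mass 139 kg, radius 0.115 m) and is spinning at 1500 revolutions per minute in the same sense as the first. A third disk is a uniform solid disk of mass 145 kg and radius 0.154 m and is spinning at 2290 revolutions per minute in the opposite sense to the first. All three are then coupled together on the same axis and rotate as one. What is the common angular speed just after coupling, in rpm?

|ω_f| ≈ 592 rpm

The coupling torques are internal; angular momentum about the shared axis is conserved.
Moments of inertia: I_A = ½(14.7)(0.411)² = 1.242 kg·m²; I_B = ½(139)(0.115)² = 0.9191 kg·m²; I_C = ½(145)(0.154)² = 1.719 kg·m².
Taking A's sense as positive: L = (1.242)(212) + (0.9191)(1500) − (1.719)(2290) = -2296 kg·m²·rpm.
Combined I = 1.242 + 0.9191 + 1.719 = 3.880 kg·m².
ω_f = L / I = -2296 / 3.880 = -591.6 rpm.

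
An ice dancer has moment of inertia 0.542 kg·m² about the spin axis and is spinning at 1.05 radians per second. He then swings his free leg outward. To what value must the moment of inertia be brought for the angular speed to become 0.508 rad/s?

I₂ ≈ 1.12 kg·m²

Angular momentum about the spin axis is conserved since the torque about it is zero.
I₂ = I₁ω₁ / ω₂ = (0.542)(1.05) / (0.508) = 1.120 kg·m².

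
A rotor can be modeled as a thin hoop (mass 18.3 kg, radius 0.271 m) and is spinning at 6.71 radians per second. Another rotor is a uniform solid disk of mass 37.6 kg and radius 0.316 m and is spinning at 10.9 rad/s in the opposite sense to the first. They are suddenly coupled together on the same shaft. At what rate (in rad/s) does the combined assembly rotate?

The coupling torques are internal; angular momentum about the shared axis is conserved.
Moments of inertia: I_A = (18.3)(0.271)² = 1.344 kg·m²; I_B = ½(37.6)(0.316)² = 1.877 kg·m².
Taking A's sense as positive: L = (1.344)(6.71) − (1.877)(10.9) = -11.44 kg·m²·rad/s.
Combined I = 1.344 + 1.877 = 3.221 kg·m².
ω_f = L / I = -11.44 / 3.221 = -3.553 rad/s.

|ω_f| ≈ 3.55 rad/s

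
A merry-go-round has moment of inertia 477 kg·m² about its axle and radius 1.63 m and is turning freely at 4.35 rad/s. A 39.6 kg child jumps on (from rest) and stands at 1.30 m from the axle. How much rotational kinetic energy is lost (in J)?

energy lost ≈ 555 J

No external torque acts about the axle; L_before = L_after.
Added inertia Σmr² = (39.6)(1.30)² = 66.92 kg·m²; I_f = 477.0 + 66.92 = 543.9 kg·m².
ω_f = I_p ω_i / I_f = (477.0)(4.35) / 543.9 = 3.815 rad/s.
KE_i = ½(477.0)(4.350 rad/s)² = 4513 J; KE_f = ½(543.9)(3.815)² = 3958 J.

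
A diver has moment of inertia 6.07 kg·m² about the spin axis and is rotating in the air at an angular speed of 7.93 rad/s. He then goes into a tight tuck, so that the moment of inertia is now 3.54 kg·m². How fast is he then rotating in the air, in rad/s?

ω₂ ≈ 13.6 rad/s

Angular momentum about the spin axis is conserved since the torque about it is zero.
ω₂ = I₁ω₁ / I₂ = (6.070)(7.93 rad/s) / (3.540) = 13.60 rad/s.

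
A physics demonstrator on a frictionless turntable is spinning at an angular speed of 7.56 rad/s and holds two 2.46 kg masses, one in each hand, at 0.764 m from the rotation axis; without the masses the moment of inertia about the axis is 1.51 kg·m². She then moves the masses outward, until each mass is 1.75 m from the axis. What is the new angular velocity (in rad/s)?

No external torque acts about the spin axis, so angular momentum is conserved.
I₁ = 1.51 + 2(2.46)(0.764)² = 4.382 kg·m²; I₂ = 1.51 + 2(2.46)(1.75)² = 16.58 kg·m².
ω₂ = I₁ω₁ / I₂ = (4.382)(7.56 rad/s) / (16.58) = 1.998 rad/s.

ω₂ ≈ 2.00 rad/s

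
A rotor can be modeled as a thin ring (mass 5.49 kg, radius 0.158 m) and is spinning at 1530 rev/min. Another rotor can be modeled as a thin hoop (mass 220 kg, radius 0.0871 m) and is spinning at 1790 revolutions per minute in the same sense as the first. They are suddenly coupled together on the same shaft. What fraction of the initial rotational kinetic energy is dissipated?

fraction ≈ 0.00151

The coupling torques are internal; angular momentum about the shared axis is conserved.
Moments of inertia: I_A = (5.49)(0.158)² = 0.1371 kg·m²; I_B = (220)(0.0871)² = 1.669 kg·m².
Taking A's sense as positive: L = (0.1371)(1530) + (1.669)(1790) = 3197 kg·m²·rpm.
Combined I = 0.1371 + 1.669 = 1.806 kg·m².
ω_f = L / I = 3197 / 1.806 = 1770 rpm.
KE_i = ½ΣIω² = 31080 J; KE_f = ½(1.806)(185.4)² = 31030 J.
Fraction dissipated = (KE_i − KE_f)/KE_i = 0.001510.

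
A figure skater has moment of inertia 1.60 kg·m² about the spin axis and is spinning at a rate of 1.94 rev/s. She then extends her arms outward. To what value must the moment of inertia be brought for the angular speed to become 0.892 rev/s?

No external torque acts about the spin axis, so angular momentum is conserved.
I₂ = I₁ω₁ / ω₂ = (1.60)(1.94) / (0.892) = 3.480 kg·m².

I₂ ≈ 3.48 kg·m²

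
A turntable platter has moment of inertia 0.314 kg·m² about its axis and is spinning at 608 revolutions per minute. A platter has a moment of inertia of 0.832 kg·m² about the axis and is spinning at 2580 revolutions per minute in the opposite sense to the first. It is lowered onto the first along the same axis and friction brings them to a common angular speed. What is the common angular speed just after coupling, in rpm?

The coupling torques are internal; angular momentum about the shared axis is conserved.
Taking A's sense as positive: L = (0.3140)(608) − (0.8320)(2580) = -1956 kg·m²·rpm.
Combined I = 0.3140 + 0.8320 = 1.146 kg·m².
ω_f = L / I = -1956 / 1.146 = -1706 rpm.

|ω_f| ≈ 1710 rpm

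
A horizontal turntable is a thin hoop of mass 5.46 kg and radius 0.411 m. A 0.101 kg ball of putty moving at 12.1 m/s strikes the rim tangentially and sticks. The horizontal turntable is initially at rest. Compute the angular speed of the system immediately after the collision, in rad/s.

|ω_f| ≈ 0.535 rad/s

The axle reaction passes through the axle and exerts no torque about it; angular momentum about the axle is conserved through the impact.
I_p = (5.46)(0.411)² = 0.9223 kg·m². Taking the sense of the ball of putty's angular momentum as positive, L_{ball} = m v R = (0.101)(12.1)(0.411) = 0.5023 kg·m²/s.
L_i = 0 + 0.5023 = 0.5023 kg·m²/s.
After sticking, I_f = I_p + m R² = 0.9223 + (0.101)(0.411)² = 0.9394 kg·m².
ω_f = L_i / I_f = 0.5023 / 0.9394 = 0.5347 rad/s.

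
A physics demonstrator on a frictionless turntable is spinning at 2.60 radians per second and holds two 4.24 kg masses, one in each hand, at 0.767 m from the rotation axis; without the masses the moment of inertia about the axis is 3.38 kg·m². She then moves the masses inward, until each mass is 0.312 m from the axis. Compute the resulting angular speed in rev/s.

ω₂ ≈ 0.823 rev/s

With no external torque about the axis, L is conserved: I₁ω₁ = I₂ω₂.
I₁ = 3.38 + 2(4.24)(0.767)² = 8.369 kg·m²; I₂ = 3.38 + 2(4.24)(0.312)² = 4.205 kg·m².
ω₂ = I₁ω₁ / I₂ = (8.369)(2.60 rad/s) / (4.205) = 5.174 rad/s = 0.8234 rev/s.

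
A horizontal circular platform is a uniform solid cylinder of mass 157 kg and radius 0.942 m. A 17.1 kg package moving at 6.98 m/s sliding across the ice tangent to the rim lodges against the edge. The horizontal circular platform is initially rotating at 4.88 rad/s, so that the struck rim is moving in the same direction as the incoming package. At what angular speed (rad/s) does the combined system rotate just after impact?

|ω_f| ≈ 5.33 rad/s

About the central axle the impulsive forces during the collision are internal, so angular momentum about that axis is conserved.
I_p = ½(157)(0.942)² = 69.66 kg·m². Taking the sense of the package's angular momentum as positive, L_{package} = m v R = (17.1)(6.98)(0.942) = 112.4 kg·m²/s.
L_i = +I_p ω_p + m v R = +(69.66)(4.88) + 112.4 = 452.4 kg·m²/s.
After sticking, I_f = I_p + m R² = 69.66 + (17.1)(0.942)² = 84.83 kg·m².
ω_f = L_i / I_f = 452.4 / 84.83 = 5.333 rad/s.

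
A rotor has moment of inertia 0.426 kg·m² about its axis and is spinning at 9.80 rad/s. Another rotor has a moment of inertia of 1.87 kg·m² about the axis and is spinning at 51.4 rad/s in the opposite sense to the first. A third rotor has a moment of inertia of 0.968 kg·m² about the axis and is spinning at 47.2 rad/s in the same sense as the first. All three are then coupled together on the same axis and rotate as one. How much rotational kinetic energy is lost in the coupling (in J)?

No external torque acts about the common axis, so total angular momentum is conserved.
Taking A's sense as positive: L = (0.4260)(9.80) − (1.870)(51.4) + (0.9680)(47.2) = -46.25 kg·m²·rad/s.
Combined I = 0.4260 + 1.870 + 0.9680 = 3.264 kg·m².
ω_f = L / I = -46.25 / 3.264 = -14.17 rad/s.
KE_i = ½ΣIω² = 3569 J; KE_f = ½(3.264)(14.17)² = 327.7 J.

ΔKE lost ≈ 3240 J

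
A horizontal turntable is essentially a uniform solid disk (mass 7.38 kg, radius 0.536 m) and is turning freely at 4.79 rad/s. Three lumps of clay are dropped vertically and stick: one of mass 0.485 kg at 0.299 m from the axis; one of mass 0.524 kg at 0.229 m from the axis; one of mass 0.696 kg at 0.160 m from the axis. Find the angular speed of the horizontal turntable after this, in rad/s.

ω_f ≈ 4.42 rad/s

The added mass arrives with no angular momentum about the axis, and any external torque about the axis is negligible, so the system's angular momentum is conserved.
I_p = ½(7.38)(0.536)² = 1.060 kg·m².
Added inertia Σmr² = (0.485)(0.299)² + (0.524)(0.229)² + (0.696)(0.160)² = 0.08866 kg·m²; I_f = 1.060 + 0.08866 = 1.149 kg·m².
ω_f = I_p ω_i / I_f = (1.060)(4.79) / 1.149 = 4.420 rad/s.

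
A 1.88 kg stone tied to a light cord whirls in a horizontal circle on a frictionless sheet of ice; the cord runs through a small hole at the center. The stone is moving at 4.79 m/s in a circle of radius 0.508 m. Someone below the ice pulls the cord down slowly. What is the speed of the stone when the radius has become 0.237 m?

v₂ ≈ 10.3 m/s

The only horizontal force on the mass is along the cord (radial), so it exerts no torque about the hole and angular momentum m v r is conserved.
v₂ = v₁ r₁ / r₂ = (4.79)(0.508) / (0.237) = 10.27 m/s.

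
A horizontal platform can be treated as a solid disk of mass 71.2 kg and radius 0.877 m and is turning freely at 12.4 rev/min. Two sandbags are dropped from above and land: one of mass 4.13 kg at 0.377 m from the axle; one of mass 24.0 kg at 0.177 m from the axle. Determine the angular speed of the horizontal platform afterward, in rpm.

ω_f ≈ 11.8 rpm

No external torque acts about the axle; L_before = L_after.
I_p = ½(71.2)(0.877)² = 27.38 kg·m².
Added inertia Σmr² = (4.13)(0.377)² + (24.0)(0.177)² = 1.339 kg·m²; I_f = 27.38 + 1.339 = 28.72 kg·m².
ω_f = I_p ω_i / I_f = (27.38)(12.4) / 28.72 = 11.82 rpm.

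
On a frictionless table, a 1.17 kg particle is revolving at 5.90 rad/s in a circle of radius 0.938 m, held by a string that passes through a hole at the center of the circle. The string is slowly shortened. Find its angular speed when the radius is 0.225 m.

ω₂ ≈ 103 rad/s

The constraining force is radial, so m r² ω about the center is conserved.
ω₂ = ω₁ (r₁/r₂)² = (5.90)(0.938/0.225)² = 102.5 rad/s.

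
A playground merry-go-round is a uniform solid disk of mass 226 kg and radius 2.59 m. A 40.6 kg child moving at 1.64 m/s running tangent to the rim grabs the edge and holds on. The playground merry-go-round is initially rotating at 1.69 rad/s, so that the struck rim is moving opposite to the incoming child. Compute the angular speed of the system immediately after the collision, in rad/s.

The axle reaction passes through the axle and exerts no torque about it; angular momentum about the axle is conserved through the impact.
I_p = ½(226)(2.59)² = 758.0 kg·m². Taking the sense of the child's angular momentum as positive, L_{child} = m v R = (40.6)(1.64)(2.59) = 172.5 kg·m²/s.
L_i = −I_p ω_p + m v R = −(758.0)(1.69) + 172.5 = -1109 kg·m²/s.
After sticking, I_f = I_p + m R² = 758.0 + (40.6)(2.59)² = 1030 kg·m².
ω_f = L_i / I_f = -1109 / 1030 = -1.076 rad/s.

|ω_f| ≈ 1.08 rad/s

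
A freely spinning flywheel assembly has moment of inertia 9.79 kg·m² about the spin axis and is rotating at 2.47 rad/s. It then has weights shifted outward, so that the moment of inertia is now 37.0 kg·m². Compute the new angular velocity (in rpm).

ω₂ ≈ 6.24 rpm

No external torque acts about the spin axis, so angular momentum is conserved.
ω₂ = I₁ω₁ / I₂ = (9.790)(2.47 rad/s) / (37.00) = 0.6535 rad/s = 6.241 rpm.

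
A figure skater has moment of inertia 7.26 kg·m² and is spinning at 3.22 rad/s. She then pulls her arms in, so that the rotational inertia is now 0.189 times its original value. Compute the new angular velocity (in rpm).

No external torque acts about the spin axis, so angular momentum is conserved.
I₂ = 0.189 × 7.26 = 1.372 kg·m².
ω₂ = I₁ω₁ / I₂ = (7.260)(3.22 rad/s) / (1.372) = 17.04 rad/s = 162.7 rpm.

ω₂ ≈ 163 rpm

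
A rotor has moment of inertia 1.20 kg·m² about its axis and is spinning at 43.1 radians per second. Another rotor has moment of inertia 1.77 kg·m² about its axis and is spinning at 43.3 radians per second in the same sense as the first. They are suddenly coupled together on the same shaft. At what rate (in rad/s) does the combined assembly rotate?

The coupling torques are internal; angular momentum about the shared axis is conserved.
Taking A's sense as positive: L = (1.200)(43.1) + (1.770)(43.3) = 128.4 kg·m²·rad/s.
Combined I = 1.200 + 1.770 = 2.970 kg·m².
ω_f = L / I = 128.4 / 2.970 = 43.22 rad/s.

|ω_f| ≈ 43.2 rad/s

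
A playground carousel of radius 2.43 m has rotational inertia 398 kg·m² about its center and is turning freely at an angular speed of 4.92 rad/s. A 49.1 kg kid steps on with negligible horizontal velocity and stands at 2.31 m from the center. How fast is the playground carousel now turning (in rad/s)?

The added mass arrives with no angular momentum about the center, and any external torque about the center is negligible, so the system's angular momentum is conserved.
Added inertia Σmr² = (49.1)(2.31)² = 262.0 kg·m²; I_f = 398.0 + 262.0 = 660.0 kg·m².
ω_f = I_p ω_i / I_f = (398.0)(4.92) / 660.0 = 2.967 rad/s.

ω_f ≈ 2.97 rad/s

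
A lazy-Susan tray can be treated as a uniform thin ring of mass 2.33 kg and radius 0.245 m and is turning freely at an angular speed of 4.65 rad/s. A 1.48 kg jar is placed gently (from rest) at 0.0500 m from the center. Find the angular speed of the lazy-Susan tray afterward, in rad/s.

The added mass arrives with no angular momentum about the center, and any external torque about the center is negligible, so the system's angular momentum is conserved.
I_p = (2.33)(0.245)² = 0.1399 kg·m².
Added inertia Σmr² = (1.48)(0.0500)² = 0.003700 kg·m²; I_f = 0.1399 + 0.003700 = 0.1436 kg·m².
ω_f = I_p ω_i / I_f = (0.1399)(4.65) / 0.1436 = 4.530 rad/s.

ω_f ≈ 4.53 rad/s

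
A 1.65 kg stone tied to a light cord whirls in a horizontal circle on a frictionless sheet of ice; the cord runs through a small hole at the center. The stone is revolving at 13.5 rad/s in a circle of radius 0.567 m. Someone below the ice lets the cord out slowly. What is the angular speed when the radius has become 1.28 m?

No torque about the axis ⇒ m r₁² ω₁ = m r₂² ω₂.
ω₂ = ω₁ (r₁/r₂)² = (13.5)(0.567/1.28)² = 2.649 rad/s.

ω₂ ≈ 2.65 rad/s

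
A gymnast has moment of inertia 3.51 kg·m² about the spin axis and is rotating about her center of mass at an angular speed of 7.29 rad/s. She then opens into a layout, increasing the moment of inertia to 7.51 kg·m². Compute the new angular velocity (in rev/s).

No external torque acts about the spin axis, so angular momentum is conserved.
ω₂ = I₁ω₁ / I₂ = (3.510)(7.29 rad/s) / (7.510) = 3.407 rad/s = 0.5423 rev/s.

ω₂ ≈ 0.542 rev/s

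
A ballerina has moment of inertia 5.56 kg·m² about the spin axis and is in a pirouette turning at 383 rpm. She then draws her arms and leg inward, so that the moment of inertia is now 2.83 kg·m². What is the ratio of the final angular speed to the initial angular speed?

ω₂/ω₁ ≈ 1.96

Angular momentum about the spin axis is conserved since the torque about it is zero.
ω₂/ω₁ = I₁/I₂ = 5.560 / 2.830 = 1.965.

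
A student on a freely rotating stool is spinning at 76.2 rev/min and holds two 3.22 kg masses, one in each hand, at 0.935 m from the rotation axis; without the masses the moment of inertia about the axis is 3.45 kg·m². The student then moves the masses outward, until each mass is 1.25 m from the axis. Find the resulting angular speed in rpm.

ω₂ ≈ 51.2 rpm

No external torque acts about the spin axis, so angular momentum is conserved.
I₁ = 3.45 + 2(3.22)(0.935)² = 9.080 kg·m²; I₂ = 3.45 + 2(3.22)(1.25)² = 13.51 kg·m².
ω₂ = I₁ω₁ / I₂ = (9.080)(76.2 rpm) / (13.51) = 51.20 rpm.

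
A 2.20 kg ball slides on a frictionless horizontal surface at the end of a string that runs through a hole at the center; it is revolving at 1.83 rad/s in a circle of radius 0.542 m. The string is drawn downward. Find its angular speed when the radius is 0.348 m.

The constraining force is radial, so m r² ω about the center is conserved.
ω₂ = ω₁ (r₁/r₂)² = (1.83)(0.542/0.348)² = 4.439 rad/s.

ω₂ ≈ 4.44 rad/s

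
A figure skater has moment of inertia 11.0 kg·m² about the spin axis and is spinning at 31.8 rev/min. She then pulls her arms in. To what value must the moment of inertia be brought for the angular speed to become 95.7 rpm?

No external torque acts about the spin axis, so angular momentum is conserved.
I₂ = I₁ω₁ / ω₂ = (11.0)(31.8) / (95.7) = 3.655 kg·m².

I₂ ≈ 3.66 kg·m²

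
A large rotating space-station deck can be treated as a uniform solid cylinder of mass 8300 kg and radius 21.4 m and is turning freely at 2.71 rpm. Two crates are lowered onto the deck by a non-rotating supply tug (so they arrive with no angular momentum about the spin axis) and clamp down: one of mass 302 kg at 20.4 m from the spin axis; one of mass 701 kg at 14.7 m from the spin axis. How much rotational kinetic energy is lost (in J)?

energy lost ≈ 9740 J

The added mass arrives with no angular momentum about the spin axis, and any external torque about the spin axis is negligible, so the system's angular momentum is conserved.
I_p = ½(8300)(21.4)² = 1.901e+06 kg·m².
Added inertia Σmr² = (302)(20.4)² + (701)(14.7)² = 2.772e+05 kg·m²; I_f = 1.901e+06 + 2.772e+05 = 2.178e+06 kg·m².
ω_f = I_p ω_i / I_f = (1.901e+06)(2.71) / 2.178e+06 = 2.365 rpm.
KE_i = ½(1.901e+06)(0.2838 rad/s)² = 76530 J; KE_f = ½(2.178e+06)(0.2477)² = 66790 J.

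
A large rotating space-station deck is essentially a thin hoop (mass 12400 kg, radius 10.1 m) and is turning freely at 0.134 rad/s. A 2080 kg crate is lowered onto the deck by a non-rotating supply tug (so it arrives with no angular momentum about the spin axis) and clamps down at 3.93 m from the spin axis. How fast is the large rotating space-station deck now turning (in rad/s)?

ω_f ≈ 0.131 rad/s

No external torque acts about the spin axis; L_before = L_after.
I_p = (12400)(10.1)² = 1.265e+06 kg·m².
Added inertia Σmr² = (2080)(3.93)² = 32130 kg·m²; I_f = 1.265e+06 + 32130 = 1.297e+06 kg·m².
ω_f = I_p ω_i / I_f = (1.265e+06)(0.134) / 1.297e+06 = 0.1307 rad/s.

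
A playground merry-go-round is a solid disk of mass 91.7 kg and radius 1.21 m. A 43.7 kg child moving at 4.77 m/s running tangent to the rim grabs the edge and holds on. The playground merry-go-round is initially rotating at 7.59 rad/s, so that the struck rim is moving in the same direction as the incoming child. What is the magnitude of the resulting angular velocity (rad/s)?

|ω_f| ≈ 5.81 rad/s

About the axle the impulsive forces during the collision are internal, so angular momentum about that axis is conserved.
I_p = ½(91.7)(1.21)² = 67.13 kg·m². Taking the sense of the child's angular momentum as positive, L_{child} = m v R = (43.7)(4.77)(1.21) = 252.2 kg·m²/s.
L_i = +I_p ω_p + m v R = +(67.13)(7.59) + 252.2 = 761.7 kg·m²/s.
After sticking, I_f = I_p + m R² = 67.13 + (43.7)(1.21)² = 131.1 kg·m².
ω_f = L_i / I_f = 761.7 / 131.1 = 5.810 rad/s.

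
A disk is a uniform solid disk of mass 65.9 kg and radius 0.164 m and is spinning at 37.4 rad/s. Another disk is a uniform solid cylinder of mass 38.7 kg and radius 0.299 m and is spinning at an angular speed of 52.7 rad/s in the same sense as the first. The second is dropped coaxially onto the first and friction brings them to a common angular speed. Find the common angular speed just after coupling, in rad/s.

The coupling torques are internal; angular momentum about the shared axis is conserved.
Moments of inertia: I_A = ½(65.9)(0.164)² = 0.8862 kg·m²; I_B = ½(38.7)(0.299)² = 1.730 kg·m².
Taking A's sense as positive: L = (0.8862)(37.4) + (1.730)(52.7) = 124.3 kg·m²·rad/s.
Combined I = 0.8862 + 1.730 = 2.616 kg·m².
ω_f = L / I = 124.3 / 2.616 = 47.52 rad/s.

|ω_f| ≈ 47.5 rad/s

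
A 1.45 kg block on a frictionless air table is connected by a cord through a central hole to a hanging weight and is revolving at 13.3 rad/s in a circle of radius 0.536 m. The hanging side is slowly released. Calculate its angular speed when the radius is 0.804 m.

ω₂ ≈ 5.91 rad/s

No torque about the axis ⇒ m r₁² ω₁ = m r₂² ω₂.
ω₂ = ω₁ (r₁/r₂)² = (13.3)(0.536/0.804)² = 5.911 rad/s.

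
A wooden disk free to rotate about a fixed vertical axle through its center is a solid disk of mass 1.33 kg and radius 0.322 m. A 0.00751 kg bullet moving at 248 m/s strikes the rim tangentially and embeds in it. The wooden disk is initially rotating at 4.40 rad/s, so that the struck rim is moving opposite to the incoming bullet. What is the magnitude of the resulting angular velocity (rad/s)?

About the axle the impulsive forces during the collision are internal, so angular momentum about that axis is conserved.
I_p = ½(1.33)(0.322)² = 0.06895 kg·m². Taking the sense of the bullet's angular momentum as positive, L_{bullet} = m v R = (0.00751)(248)(0.322) = 0.5997 kg·m²/s.
L_i = −I_p ω_p + m v R = −(0.06895)(4.40) + 0.5997 = 0.2963 kg·m²/s.
After sticking, I_f = I_p + m R² = 0.06895 + (0.00751)(0.322)² = 0.06973 kg·m².
ω_f = L_i / I_f = 0.2963 / 0.06973 = 4.250 rad/s.

|ω_f| ≈ 4.25 rad/s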